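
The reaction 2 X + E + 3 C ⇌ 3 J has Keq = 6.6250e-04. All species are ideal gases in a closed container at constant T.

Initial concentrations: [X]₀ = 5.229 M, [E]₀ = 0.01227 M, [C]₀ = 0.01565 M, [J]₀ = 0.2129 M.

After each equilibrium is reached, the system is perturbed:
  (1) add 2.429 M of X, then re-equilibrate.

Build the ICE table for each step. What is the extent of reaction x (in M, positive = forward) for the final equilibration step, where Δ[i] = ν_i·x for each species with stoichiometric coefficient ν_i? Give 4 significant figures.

Q₀ = 7504 vs Keq = 6.6250e-04 ⇒ Q>K, reverse
Step 1:
                    X           E           C           J
  init          5.229     0.01227     0.01565      0.2129
  Δ            0.1265     0.06324      0.1897     -0.1897
  eq            5.355     0.07551      0.2054     0.02317
  solve Keq expr → x = -0.06324; check Q = 6.6250e-04
Then add 2.429 M of X.
Step 2:
                    X           E           C           J
  init          7.784     0.07551      0.2054     0.02317
  Δ         -0.003677   -0.001839   -0.005516    0.005516
  eq            7.781     0.07368      0.1999     0.02868
  solve Keq expr → x = 0.001839; check Q = 6.6250e-04

x = 0.001839 M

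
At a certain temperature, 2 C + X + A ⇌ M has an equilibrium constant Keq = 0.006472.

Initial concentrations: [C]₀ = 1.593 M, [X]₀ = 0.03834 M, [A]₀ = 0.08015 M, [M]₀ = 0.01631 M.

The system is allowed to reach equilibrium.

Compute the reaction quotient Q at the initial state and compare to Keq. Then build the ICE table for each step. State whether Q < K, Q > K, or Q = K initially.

Q₀ = 2.092; Q > K (proceeds reverse)

Q₀ = 2.092 vs Keq = 0.006472 ⇒ Q>K, reverse
Step 1:
                    C           X           A           M
  init          1.593     0.03834     0.08015     0.01631
  Δ           0.03244     0.01622     0.01622    -0.01622
  eq            1.625     0.05456     0.09637  8.9908e-05
  solve Keq expr → x = -0.01622; check Q = 0.006472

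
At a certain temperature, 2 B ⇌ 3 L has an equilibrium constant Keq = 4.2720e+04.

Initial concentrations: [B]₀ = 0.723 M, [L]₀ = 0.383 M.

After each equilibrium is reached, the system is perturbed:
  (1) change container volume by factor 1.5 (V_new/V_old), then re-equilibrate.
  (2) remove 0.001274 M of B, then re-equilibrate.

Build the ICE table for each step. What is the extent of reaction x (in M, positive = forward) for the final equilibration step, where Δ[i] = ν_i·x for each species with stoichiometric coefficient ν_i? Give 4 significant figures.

x = -6.3024e-04 M

Q₀ = 0.1075 vs Keq = 4.2720e+04 ⇒ Q<K, forward
Step 1:
                  B         L
  I           0.723     0.383
  C         -0.7145     1.072
  E        0.008489     1.455
  solve Keq expr → x = 0.3573; check Q = 4.2720e+04
Then change container volume by factor 1.5 (V_new/V_old).
Step 2:
                  B         L
  I         0.00566    0.9698
  C       -0.001028  0.001541
  E        0.004632    0.9714
  solve Keq expr → x = 5.1376e-04; check Q = 4.2720e+04
Then remove 0.001274 M of B.
Step 3:
                  B         L
  I        0.003358    0.9714
  C         0.00126 -0.001891
  E        0.004619    0.9695
  solve Keq expr → x = -6.3024e-04; check Q = 4.2720e+04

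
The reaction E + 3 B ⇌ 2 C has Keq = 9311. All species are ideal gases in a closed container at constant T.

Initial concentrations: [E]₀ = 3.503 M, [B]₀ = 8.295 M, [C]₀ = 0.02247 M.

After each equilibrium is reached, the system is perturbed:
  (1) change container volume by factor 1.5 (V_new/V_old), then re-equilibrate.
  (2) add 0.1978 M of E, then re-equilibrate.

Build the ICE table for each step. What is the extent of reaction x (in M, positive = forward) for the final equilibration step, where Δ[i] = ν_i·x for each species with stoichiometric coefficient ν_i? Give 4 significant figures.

x = 0.004395 M

Q₀ = 2.5253e-07 vs Keq = 9311 ⇒ Q<K, forward
Step 1:
                   E          B          C
  Initial      3.503      8.295    0.02247
  Change      -2.712     -8.136      5.424
  Equil        0.791     0.1591      5.446
  solve Keq expr → x = 2.712; check Q = 9311
Then change container volume by factor 1.5 (V_new/V_old).
Step 2:
                   E          B          C
  Initial     0.5274     0.1061      3.631
  Change     0.01049    0.03148   -0.02099
  Equil       0.5378     0.1375       3.61
  solve Keq expr → x = -0.01049; check Q = 9311
Then add 0.1978 M of E.
Step 3:
                   E          B          C
  Initial     0.7356     0.1375       3.61
  Change   -0.004395   -0.01319    0.00879
  Equil       0.7313     0.1244      3.619
  solve Keq expr → x = 0.004395; check Q = 9311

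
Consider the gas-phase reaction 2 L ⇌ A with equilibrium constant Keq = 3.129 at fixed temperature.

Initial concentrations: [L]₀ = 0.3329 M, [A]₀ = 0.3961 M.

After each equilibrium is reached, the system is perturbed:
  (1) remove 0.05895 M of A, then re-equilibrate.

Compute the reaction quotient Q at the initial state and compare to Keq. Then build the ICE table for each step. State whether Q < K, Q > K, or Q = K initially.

Q₀ = 3.574; Q > K (proceeds reverse)

Q₀ = 3.574 vs Keq = 3.129 ⇒ Q>K, reverse
Step 1:
                   L          A
  I           0.3329     0.3961
  C          0.01868  -0.009338
  E           0.3516     0.3868
  solve Keq expr → x = -0.009338; check Q = 3.129
Then remove 0.05895 M of A.
Step 2:
                   L          A
  I           0.3516     0.3278
  C         -0.02241    0.01121
  E           0.3292      0.339
  solve Keq expr → x = 0.01121; check Q = 3.129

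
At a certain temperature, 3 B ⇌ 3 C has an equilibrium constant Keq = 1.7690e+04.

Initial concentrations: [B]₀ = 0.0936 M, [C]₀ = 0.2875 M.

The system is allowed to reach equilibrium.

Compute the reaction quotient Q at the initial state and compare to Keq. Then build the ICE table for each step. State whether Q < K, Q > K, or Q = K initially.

Q₀ = 28.98; Q < K (proceeds forward)

Q₀ = 28.98 vs Keq = 1.7690e+04 ⇒ Q<K, forward
Step 1:
                   B          C
  Initial     0.0936     0.2875
  Change    -0.07951    0.07951
  Equil      0.01409      0.367
  solve Keq expr → x = 0.0265; check Q = 1.7690e+04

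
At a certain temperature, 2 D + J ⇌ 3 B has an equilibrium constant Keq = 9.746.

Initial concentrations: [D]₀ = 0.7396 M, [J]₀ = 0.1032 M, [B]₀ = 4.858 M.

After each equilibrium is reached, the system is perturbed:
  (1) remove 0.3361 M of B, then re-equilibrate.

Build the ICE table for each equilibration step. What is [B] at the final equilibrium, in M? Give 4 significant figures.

[B]_eq = 2.83 M

Q₀ = 2031 vs Keq = 9.746 ⇒ Q>K, reverse
Step 1:
                  D         J         B
  I          0.7396    0.1032     4.858
  C           1.232    0.6161    -1.848
  E           1.972    0.7193      3.01
  solve Keq expr → x = -0.6161; check Q = 9.746
Then remove 0.3361 M of B.
Step 2:
                  D         J         B
  I           1.972    0.7193     2.673
  C         -0.1045  -0.05225    0.1568
  E           1.867    0.6671      2.83
  solve Keq expr → x = 0.05225; check Q = 9.746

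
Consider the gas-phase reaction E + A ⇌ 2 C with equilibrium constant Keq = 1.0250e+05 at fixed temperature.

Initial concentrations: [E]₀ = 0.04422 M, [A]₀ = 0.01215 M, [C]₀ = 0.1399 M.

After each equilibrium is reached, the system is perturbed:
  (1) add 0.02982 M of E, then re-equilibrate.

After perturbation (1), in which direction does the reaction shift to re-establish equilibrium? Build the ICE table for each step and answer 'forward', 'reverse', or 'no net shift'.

Direction: forward

Q₀ = 36.43 vs Keq = 1.0250e+05 ⇒ Q<K, forward
Step 1:
                   E          A          C
  I          0.04422    0.01215     0.1399
  C         -0.01214   -0.01214    0.02428
  E          0.03208 8.1983e-06     0.1642
  solve Keq expr → x = 0.01214; check Q = 1.0250e+05
Then add 0.02982 M of E.
Step 2:
                   E          A          C
  I           0.0619 8.1983e-06     0.1642
  C       -3.9489e-06 -3.9489e-06 7.8979e-06
  E          0.06189 4.2494e-06     0.1642
  solve Keq expr → x = 3.9489e-06; check Q = 1.0250e+05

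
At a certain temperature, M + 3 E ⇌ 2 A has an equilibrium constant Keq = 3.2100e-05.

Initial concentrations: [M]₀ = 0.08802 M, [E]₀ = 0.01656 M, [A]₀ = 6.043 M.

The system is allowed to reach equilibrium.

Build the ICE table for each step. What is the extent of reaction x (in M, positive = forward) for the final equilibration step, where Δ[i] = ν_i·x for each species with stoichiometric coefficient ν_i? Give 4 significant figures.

Q₀ = 9.1357e+07 vs Keq = 3.2100e-05 ⇒ Q>K, reverse
Step 1:
                    M           E           A
  Initial     0.08802     0.01656       6.043
  Change        2.896       8.688      -5.792
  Equil         2.984       8.704      0.2513
  solve Keq expr → x = -2.896; check Q = 3.2100e-05

x = -2.896 M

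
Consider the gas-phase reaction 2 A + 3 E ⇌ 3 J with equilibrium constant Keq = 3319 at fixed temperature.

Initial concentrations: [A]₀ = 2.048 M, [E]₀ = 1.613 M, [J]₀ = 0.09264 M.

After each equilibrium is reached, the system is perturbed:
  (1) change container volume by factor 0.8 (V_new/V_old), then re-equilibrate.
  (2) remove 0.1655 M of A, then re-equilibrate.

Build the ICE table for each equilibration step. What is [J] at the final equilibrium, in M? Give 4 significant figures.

Q₀ = 4.5168e-05 vs Keq = 3319 ⇒ Q<K, forward
Step 1:
                  A         E         J
  Initial     2.048     1.613   0.09264
  Change     -1.006    -1.509     1.509
  Equil       1.042    0.1044     1.601
  solve Keq expr → x = 0.5029; check Q = 3319
Then change container volume by factor 0.8 (V_new/V_old).
Step 2:
                  A         E         J
  Initial     1.303    0.1305     2.002
  Change   -0.01098  -0.01647   0.01647
  Equil       1.292    0.1141     2.018
  solve Keq expr → x = 0.005492; check Q = 3319
Then remove 0.1655 M of A.
Step 3:
                  A         E         J
  Initial     1.126    0.1141     2.018
  Change   0.006551  0.009827 -0.009827
  Equil       1.133    0.1239     2.008
  solve Keq expr → x = -0.003276; check Q = 3319

[J]_eq = 2.008 M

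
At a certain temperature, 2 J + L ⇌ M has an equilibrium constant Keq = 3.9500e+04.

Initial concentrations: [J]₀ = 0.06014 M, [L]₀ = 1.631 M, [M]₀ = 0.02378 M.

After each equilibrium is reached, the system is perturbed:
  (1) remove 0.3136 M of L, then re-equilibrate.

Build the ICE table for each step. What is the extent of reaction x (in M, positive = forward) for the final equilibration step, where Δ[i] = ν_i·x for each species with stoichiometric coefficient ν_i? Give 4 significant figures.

Q₀ = 4.031 vs Keq = 3.9500e+04 ⇒ Q<K, forward
Step 1:
                  J         L         M
  init      0.06014     1.631   0.02378
  Δ        -0.05922  -0.02961   0.02961
  eq      9.1873e-04     1.601   0.05339
  solve Keq expr → x = 0.02961; check Q = 3.9500e+04
Then remove 0.3136 M of L.
Step 2:
                  J         L         M
  init    9.1873e-04     1.288   0.05339
  Δ       1.0525e-04 5.2624e-05 -5.2624e-05
  eq       0.001024     1.288   0.05334
  solve Keq expr → x = -5.2624e-05; check Q = 3.9500e+04

x = -5.2624e-05 M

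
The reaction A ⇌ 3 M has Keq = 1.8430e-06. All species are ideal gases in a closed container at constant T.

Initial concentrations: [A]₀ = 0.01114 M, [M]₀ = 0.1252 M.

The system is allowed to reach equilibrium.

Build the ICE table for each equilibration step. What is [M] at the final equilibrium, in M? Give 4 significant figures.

[M]_eq = 0.004557 M

Q₀ = 0.1762 vs Keq = 1.8430e-06 ⇒ Q>K, reverse
Step 1:
                   A          M
  I          0.01114     0.1252
  C          0.04021    -0.1206
  E          0.05135   0.004557
  solve Keq expr → x = -0.04021; check Q = 1.8430e-06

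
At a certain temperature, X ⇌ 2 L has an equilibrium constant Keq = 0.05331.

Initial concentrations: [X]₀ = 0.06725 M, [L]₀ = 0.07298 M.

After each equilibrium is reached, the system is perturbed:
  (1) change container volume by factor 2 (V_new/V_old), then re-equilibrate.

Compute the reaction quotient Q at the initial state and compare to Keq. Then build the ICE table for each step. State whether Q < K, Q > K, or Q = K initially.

Q₀ = 0.0792; Q > K (proceeds reverse)

Q₀ = 0.0792 vs Keq = 0.05331 ⇒ Q>K, reverse
Step 1:
                    X           L
  init        0.06725     0.07298
  Δ          0.005378    -0.01076
  eq          0.07263     0.06222
  solve Keq expr → x = -0.005378; check Q = 0.05331
Then change container volume by factor 2 (V_new/V_old).
Step 2:
                    X           L
  init        0.03631     0.03111
  Δ         -0.004904    0.009808
  eq          0.03141     0.04092
  solve Keq expr → x = 0.004904; check Q = 0.05331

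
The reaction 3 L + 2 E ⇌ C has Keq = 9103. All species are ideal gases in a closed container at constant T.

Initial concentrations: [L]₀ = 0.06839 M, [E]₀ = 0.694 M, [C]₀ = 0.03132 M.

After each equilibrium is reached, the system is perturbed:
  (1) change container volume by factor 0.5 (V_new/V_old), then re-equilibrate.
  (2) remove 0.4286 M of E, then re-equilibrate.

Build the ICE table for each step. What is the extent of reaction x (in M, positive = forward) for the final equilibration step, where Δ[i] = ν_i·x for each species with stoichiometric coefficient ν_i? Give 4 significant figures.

Q₀ = 203.3 vs Keq = 9103 ⇒ Q<K, forward
Step 1:
                  L         E         C
  Initial   0.06839     0.694   0.03132
  Change   -0.04574  -0.03049   0.01525
  Equil     0.02265    0.6635   0.04657
  solve Keq expr → x = 0.01525; check Q = 9103
Then change container volume by factor 0.5 (V_new/V_old).
Step 2:
                  L         E         C
  Initial    0.0453     1.327   0.09313
  Change    -0.0266  -0.01773  0.008867
  Equil      0.0187     1.309     0.102
  solve Keq expr → x = 0.008867; check Q = 9103
Then remove 0.4286 M of E.
Step 3:
                  L         E         C
  Initial    0.0187    0.8807     0.102
  Change   0.005446  0.003631 -0.001815
  Equil     0.02414    0.8843    0.1002
  solve Keq expr → x = -0.001815; check Q = 9103

x = -0.001815 M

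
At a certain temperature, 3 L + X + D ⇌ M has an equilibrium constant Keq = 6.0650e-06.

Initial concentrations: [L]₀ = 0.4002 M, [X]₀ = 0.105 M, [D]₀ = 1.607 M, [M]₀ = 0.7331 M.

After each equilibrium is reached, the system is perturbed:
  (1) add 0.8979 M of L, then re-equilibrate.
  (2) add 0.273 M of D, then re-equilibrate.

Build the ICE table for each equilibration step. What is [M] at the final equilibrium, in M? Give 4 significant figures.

[M]_eq = 5.6689e-04 M

Q₀ = 67.78 vs Keq = 6.0650e-06 ⇒ Q>K, reverse
Step 1:
                    L           X           D           M
  init         0.4002       0.105       1.607      0.7331
  Δ             2.199      0.7329      0.7329     -0.7329
  eq            2.599      0.8379        2.34  2.0872e-04
  solve Keq expr → x = -0.7329; check Q = 6.0650e-06
Then add 0.8979 M of L.
Step 2:
                    L           X           D           M
  init          3.497      0.8379        2.34  2.0872e-04
  Δ       -8.9716e-04 -2.9905e-04 -2.9905e-04  2.9905e-04
  eq            3.496      0.8376        2.34  5.0778e-04
  solve Keq expr → x = 2.9905e-04; check Q = 6.0650e-06
Then add 0.273 M of D.
Step 3:
                    L           X           D           M
  init          3.496      0.8376       2.613  5.0778e-04
  Δ       -1.7734e-04 -5.9112e-05 -5.9112e-05  5.9112e-05
  eq            3.496      0.8375       2.613  5.6689e-04
  solve Keq expr → x = 5.9112e-05; check Q = 6.0650e-06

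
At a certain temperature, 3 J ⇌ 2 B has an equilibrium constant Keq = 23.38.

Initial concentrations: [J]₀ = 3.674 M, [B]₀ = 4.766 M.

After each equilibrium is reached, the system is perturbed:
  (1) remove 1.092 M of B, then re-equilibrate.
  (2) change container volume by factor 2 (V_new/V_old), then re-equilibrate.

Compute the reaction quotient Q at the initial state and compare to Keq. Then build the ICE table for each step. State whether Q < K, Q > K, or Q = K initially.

Q₀ = 0.458 vs Keq = 23.38 ⇒ Q<K, forward
Step 1:
                  J         B
  I           3.674     4.766
  C          -2.467     1.645
  E           1.207     6.411
  solve Keq expr → x = 0.8224; check Q = 23.38
Then remove 1.092 M of B.
Step 2:
                  J         B
  I           1.207     5.319
  C         -0.1297    0.0865
  E           1.077     5.405
  solve Keq expr → x = 0.04325; check Q = 23.38
Then change container volume by factor 2 (V_new/V_old).
Step 3:
                  J         B
  I          0.5386     2.703
  C          0.1259  -0.08391
  E          0.6644     2.619
  solve Keq expr → x = -0.04195; check Q = 23.38

Q₀ = 0.458; Q < K (proceeds forward)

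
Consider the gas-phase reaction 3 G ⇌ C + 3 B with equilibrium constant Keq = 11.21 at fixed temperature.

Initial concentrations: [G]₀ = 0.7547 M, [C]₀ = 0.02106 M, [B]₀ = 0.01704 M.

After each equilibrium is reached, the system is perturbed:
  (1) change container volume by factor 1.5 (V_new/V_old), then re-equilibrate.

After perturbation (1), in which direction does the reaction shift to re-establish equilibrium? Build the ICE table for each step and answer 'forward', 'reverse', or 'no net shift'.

Q₀ = 2.4241e-07 vs Keq = 11.21 ⇒ Q<K, forward
Step 1:
                  G         C         B
  init       0.7547   0.02106   0.01704
  Δ         -0.5911     0.197    0.5911
  eq         0.1636    0.2181    0.6082
  solve Keq expr → x = 0.197; check Q = 11.21
Then change container volume by factor 1.5 (V_new/V_old).
Step 2:
                  G         C         B
  init        0.109    0.1454    0.4054
  Δ        -0.01053   0.00351   0.01053
  eq        0.09852    0.1489     0.416
  solve Keq expr → x = 0.00351; check Q = 11.21

Direction: forward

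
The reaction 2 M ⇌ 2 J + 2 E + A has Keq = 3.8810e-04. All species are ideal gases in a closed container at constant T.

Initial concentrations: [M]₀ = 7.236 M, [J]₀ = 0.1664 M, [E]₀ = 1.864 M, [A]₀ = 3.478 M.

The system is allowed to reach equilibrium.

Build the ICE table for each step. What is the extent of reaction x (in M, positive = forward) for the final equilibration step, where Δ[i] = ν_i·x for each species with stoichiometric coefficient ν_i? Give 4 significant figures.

Q₀ = 0.00639 vs Keq = 3.8810e-04 ⇒ Q>K, reverse
Step 1:
                   M          J          E          A
  init         7.236     0.1664      1.864      3.478
  Δ           0.1214    -0.1214    -0.1214    -0.0607
  eq           7.357    0.04499      1.743      3.417
  solve Keq expr → x = -0.0607; check Q = 3.8810e-04

x = -0.0607 M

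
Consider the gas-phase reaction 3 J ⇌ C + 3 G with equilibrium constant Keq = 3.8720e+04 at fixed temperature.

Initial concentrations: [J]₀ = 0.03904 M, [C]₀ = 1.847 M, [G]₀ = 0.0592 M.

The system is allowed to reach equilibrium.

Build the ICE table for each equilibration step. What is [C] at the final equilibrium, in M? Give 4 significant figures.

Q₀ = 6.44 vs Keq = 3.8720e+04 ⇒ Q<K, forward
Step 1:
                   J          C          G
  I          0.03904      1.847     0.0592
  C         -0.03559    0.01186    0.03559
  E         0.003445      1.859    0.09479
  solve Keq expr → x = 0.01186; check Q = 3.8720e+04

[C]_eq = 1.859 M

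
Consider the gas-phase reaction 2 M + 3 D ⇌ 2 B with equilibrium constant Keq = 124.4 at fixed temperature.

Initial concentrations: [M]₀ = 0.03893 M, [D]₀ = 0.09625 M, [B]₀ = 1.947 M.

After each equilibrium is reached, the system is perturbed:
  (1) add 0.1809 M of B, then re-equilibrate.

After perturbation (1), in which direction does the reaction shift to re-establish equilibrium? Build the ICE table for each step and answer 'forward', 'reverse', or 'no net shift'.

Direction: reverse

Q₀ = 2.8052e+06 vs Keq = 124.4 ⇒ Q>K, reverse
Step 1:
                  M         D         B
  init      0.03893   0.09625     1.947
  Δ          0.3101    0.4651   -0.3101
  eq          0.349    0.5613     1.637
  solve Keq expr → x = -0.155; check Q = 124.4
Then add 0.1809 M of B.
Step 2:
                  M         D         B
  init        0.349    0.5613     1.818
  Δ         0.01437   0.02156  -0.01437
  eq         0.3634    0.5829     1.803
  solve Keq expr → x = -0.007186; check Q = 124.4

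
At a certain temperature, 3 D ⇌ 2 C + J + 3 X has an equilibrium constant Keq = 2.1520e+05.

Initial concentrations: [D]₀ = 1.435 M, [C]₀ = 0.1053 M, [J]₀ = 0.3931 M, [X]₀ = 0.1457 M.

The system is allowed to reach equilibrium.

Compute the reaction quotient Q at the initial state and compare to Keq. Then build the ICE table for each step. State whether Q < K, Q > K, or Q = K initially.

Q₀ = 4.5623e-06; Q < K (proceeds forward)

Q₀ = 4.5623e-06 vs Keq = 2.1520e+05 ⇒ Q<K, forward
Step 1:
                    D           C           J           X
  init          1.435      0.1053      0.3931      0.1457
  Δ             -1.41      0.9397      0.4699        1.41
  eq          0.02544       1.045       0.863       1.555
  solve Keq expr → x = 0.4699; check Q = 2.1520e+05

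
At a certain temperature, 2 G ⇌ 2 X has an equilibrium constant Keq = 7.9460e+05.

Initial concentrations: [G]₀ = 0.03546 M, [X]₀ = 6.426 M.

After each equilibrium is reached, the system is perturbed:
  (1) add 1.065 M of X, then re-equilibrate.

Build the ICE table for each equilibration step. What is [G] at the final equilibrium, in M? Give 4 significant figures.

Q₀ = 3.2840e+04 vs Keq = 7.9460e+05 ⇒ Q<K, forward
Step 1:
                  G         X
  init      0.03546     6.426
  Δ        -0.02822   0.02822
  eq       0.007241     6.454
  solve Keq expr → x = 0.01411; check Q = 7.9460e+05
Then add 1.065 M of X.
Step 2:
                  G         X
  init     0.007241     7.519
  Δ        0.001193 -0.001193
  eq       0.008434     7.518
  solve Keq expr → x = -5.9670e-04; check Q = 7.9460e+05

[G]_eq = 0.008434 M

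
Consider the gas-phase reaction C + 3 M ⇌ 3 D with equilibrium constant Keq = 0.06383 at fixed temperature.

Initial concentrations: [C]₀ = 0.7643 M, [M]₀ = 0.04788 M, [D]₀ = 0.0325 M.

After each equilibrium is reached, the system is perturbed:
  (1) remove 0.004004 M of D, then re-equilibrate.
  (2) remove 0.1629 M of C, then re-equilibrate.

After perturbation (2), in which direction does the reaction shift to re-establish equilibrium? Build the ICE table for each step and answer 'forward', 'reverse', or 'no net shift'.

Direction: reverse

Q₀ = 0.4092 vs Keq = 0.06383 ⇒ Q>K, reverse
Step 1:
                  C         M         D
  I          0.7643   0.04788    0.0325
  C        0.003655   0.01096  -0.01096
  E           0.768   0.05884   0.02154
  solve Keq expr → x = -0.003655; check Q = 0.06383
Then remove 0.004004 M of D.
Step 2:
                  C         M         D
  I           0.768   0.05884   0.01753
  C       -9.7496e-04 -0.002925  0.002925
  E           0.767   0.05592   0.02046
  solve Keq expr → x = 9.7496e-04; check Q = 0.06383
Then remove 0.1629 M of C.
Step 3:
                  C         M         D
  I          0.6041   0.05592   0.02046
  C       3.8888e-04  0.001167 -0.001167
  E          0.6045   0.05709   0.01929
  solve Keq expr → x = -3.8888e-04; check Q = 0.06383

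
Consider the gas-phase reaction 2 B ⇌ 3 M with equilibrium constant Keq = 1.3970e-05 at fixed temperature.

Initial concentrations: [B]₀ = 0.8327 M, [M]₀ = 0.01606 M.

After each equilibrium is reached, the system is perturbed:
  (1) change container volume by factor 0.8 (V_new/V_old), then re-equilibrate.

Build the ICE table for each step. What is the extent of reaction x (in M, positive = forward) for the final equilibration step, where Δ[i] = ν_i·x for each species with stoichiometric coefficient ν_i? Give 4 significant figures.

Q₀ = 5.9739e-06 vs Keq = 1.3970e-05 ⇒ Q<K, forward
Step 1:
                   B          M
  I           0.8327    0.01606
  C        -0.003465   0.005198
  E           0.8292    0.02126
  solve Keq expr → x = 0.001733; check Q = 1.3970e-05
Then change container volume by factor 0.8 (V_new/V_old).
Step 2:
                   B          M
  I            1.037    0.02657
  C         0.001257  -0.001885
  E            1.038    0.02469
  solve Keq expr → x = -6.2827e-04; check Q = 1.3970e-05

x = -6.2827e-04 M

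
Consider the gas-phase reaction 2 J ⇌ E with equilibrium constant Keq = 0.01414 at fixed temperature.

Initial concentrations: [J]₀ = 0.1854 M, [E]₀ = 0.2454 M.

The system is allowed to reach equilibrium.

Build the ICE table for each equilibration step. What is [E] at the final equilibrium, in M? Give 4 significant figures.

Q₀ = 7.139 vs Keq = 0.01414 ⇒ Q>K, reverse
Step 1:
                   J          E
  Initial     0.1854     0.2454
  Change      0.4783    -0.2392
  Equil       0.6637   0.006229
  solve Keq expr → x = -0.2392; check Q = 0.01414

[E]_eq = 0.006229 M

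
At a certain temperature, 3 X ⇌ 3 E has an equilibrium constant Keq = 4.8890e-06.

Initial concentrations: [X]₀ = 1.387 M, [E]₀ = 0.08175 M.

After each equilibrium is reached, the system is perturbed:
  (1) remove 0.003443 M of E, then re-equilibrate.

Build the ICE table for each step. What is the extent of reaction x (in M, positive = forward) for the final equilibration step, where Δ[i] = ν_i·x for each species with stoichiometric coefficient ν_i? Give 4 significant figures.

Q₀ = 2.0475e-04 vs Keq = 4.8890e-06 ⇒ Q>K, reverse
Step 1:
                   X          E
  init         1.387    0.08175
  Δ          0.05724   -0.05724
  eq           1.444    0.02451
  solve Keq expr → x = -0.01908; check Q = 4.8890e-06
Then remove 0.003443 M of E.
Step 2:
                   X          E
  init         1.444    0.02107
  Δ        -0.003386   0.003386
  eq           1.441    0.02445
  solve Keq expr → x = 0.001129; check Q = 4.8890e-06

x = 0.001129 M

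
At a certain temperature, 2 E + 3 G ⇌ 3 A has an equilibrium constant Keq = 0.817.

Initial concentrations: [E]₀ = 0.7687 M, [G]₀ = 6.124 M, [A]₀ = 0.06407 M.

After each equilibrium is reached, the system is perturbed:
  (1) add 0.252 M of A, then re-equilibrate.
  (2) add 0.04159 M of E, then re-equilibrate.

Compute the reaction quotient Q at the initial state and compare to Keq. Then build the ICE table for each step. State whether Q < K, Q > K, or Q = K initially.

Q₀ = 1.9380e-06; Q < K (proceeds forward)

Q₀ = 1.9380e-06 vs Keq = 0.817 ⇒ Q<K, forward
Step 1:
                    E           G           A
  Initial      0.7687       6.124     0.06407
  Change      -0.6646     -0.9968      0.9968
  Equil        0.1041       5.127       1.061
  solve Keq expr → x = 0.3323; check Q = 0.817
Then add 0.252 M of A.
Step 2:
                    E           G           A
  Initial      0.1041       5.127       1.313
  Change      0.03011     0.04517    -0.04517
  Equil        0.1342       5.172       1.268
  solve Keq expr → x = -0.01506; check Q = 0.817
Then add 0.04159 M of E.
Step 3:
                    E           G           A
  Initial      0.1758       5.172       1.268
  Change     -0.03192    -0.04788     0.04788
  Equil        0.1439       5.124       1.316
  solve Keq expr → x = 0.01596; check Q = 0.817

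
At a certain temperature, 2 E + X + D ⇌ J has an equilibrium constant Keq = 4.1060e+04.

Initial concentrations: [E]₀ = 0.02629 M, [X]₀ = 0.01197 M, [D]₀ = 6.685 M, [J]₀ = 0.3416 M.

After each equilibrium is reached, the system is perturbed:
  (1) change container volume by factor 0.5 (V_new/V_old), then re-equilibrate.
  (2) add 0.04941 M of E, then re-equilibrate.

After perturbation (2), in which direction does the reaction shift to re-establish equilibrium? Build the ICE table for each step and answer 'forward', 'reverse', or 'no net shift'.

Q₀ = 6176 vs Keq = 4.1060e+04 ⇒ Q<K, forward
Step 1:
                   E          X          D          J
  init       0.02629    0.01197      6.685     0.3416
  Δ         -0.01183  -0.005913  -0.005913   0.005913
  eq         0.01446   0.006057      6.679     0.3475
  solve Keq expr → x = 0.005913; check Q = 4.1060e+04
Then change container volume by factor 0.5 (V_new/V_old).
Step 2:
                   E          X          D          J
  init       0.02893    0.01211      13.36      0.695
  Δ         -0.01349  -0.006744  -0.006744   0.006744
  eq         0.01544    0.00537      13.35     0.7018
  solve Keq expr → x = 0.006744; check Q = 4.1060e+04
Then add 0.04941 M of E.
Step 3:
                   E          X          D          J
  init       0.06485    0.00537      13.35     0.7018
  Δ        -0.009886  -0.004943  -0.004943   0.004943
  eq         0.05496 4.2688e-04      13.35     0.7067
  solve Keq expr → x = 0.004943; check Q = 4.1060e+04

Direction: forward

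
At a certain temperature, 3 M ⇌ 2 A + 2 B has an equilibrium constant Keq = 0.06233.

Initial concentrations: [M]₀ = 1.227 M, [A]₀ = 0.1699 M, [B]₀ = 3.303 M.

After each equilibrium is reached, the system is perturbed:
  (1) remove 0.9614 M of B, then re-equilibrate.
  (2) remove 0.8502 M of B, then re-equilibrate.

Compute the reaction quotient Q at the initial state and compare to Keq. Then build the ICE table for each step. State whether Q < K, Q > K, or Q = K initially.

Q₀ = 0.1705 vs Keq = 0.06233 ⇒ Q>K, reverse
Step 1:
                  M         A         B
  I           1.227    0.1699     3.303
  C         0.08216  -0.05477  -0.05477
  E           1.309    0.1151     3.248
  solve Keq expr → x = -0.02739; check Q = 0.06233
Then remove 0.9614 M of B.
Step 2:
                  M         A         B
  I           1.309    0.1151     2.287
  C        -0.05401   0.03601   0.03601
  E           1.255    0.1511     2.323
  solve Keq expr → x = 0.018; check Q = 0.06233
Then remove 0.8502 M of B.
Step 3:
                  M         A         B
  I           1.255    0.1511     1.473
  C        -0.08386   0.05591   0.05591
  E           1.171     0.207     1.529
  solve Keq expr → x = 0.02795; check Q = 0.06233

Q₀ = 0.1705; Q > K (proceeds reverse)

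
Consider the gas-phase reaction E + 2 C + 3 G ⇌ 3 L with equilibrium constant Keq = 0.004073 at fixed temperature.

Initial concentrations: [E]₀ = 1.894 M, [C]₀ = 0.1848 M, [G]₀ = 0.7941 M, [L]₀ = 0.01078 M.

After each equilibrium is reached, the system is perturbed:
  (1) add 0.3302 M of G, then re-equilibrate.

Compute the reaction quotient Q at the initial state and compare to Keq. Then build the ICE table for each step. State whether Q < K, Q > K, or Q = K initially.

Q₀ = 3.8676e-05; Q < K (proceeds forward)

Q₀ = 3.8676e-05 vs Keq = 0.004073 ⇒ Q<K, forward
Step 1:
                    E           C           G           L
  I             1.894      0.1848      0.7941     0.01078
  C          -0.01127    -0.02255    -0.03382     0.03382
  E             1.883      0.1623      0.7603      0.0446
  solve Keq expr → x = 0.01127; check Q = 0.004073
Then add 0.3302 M of G.
Step 2:
                    E           C           G           L
  I             1.883      0.1623        1.09      0.0446
  C          -0.00522    -0.01044    -0.01566     0.01566
  E             1.878      0.1518       1.075     0.06026
  solve Keq expr → x = 0.00522; check Q = 0.004073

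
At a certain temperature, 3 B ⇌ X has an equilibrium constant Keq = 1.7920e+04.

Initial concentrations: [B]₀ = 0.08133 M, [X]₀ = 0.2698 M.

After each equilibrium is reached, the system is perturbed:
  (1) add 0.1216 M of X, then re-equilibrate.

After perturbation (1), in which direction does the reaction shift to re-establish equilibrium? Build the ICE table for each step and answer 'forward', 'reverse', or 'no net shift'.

Q₀ = 501.5 vs Keq = 1.7920e+04 ⇒ Q<K, forward
Step 1:
                    B           X
  Initial     0.08133      0.2698
  Change     -0.05608     0.01869
  Equil       0.02525      0.2885
  solve Keq expr → x = 0.01869; check Q = 1.7920e+04
Then add 0.1216 M of X.
Step 2:
                    B           X
  Initial     0.02525      0.4101
  Change     0.003117   -0.001039
  Equil       0.02837      0.4091
  solve Keq expr → x = -0.001039; check Q = 1.7920e+04

Direction: reverse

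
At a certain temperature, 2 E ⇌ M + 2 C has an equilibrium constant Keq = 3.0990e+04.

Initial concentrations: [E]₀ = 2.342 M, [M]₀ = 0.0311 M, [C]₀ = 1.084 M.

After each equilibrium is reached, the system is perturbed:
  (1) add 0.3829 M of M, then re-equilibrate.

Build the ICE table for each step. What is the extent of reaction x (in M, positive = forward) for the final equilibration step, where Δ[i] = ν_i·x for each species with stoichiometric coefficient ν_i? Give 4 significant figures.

Q₀ = 0.006663 vs Keq = 3.0990e+04 ⇒ Q<K, forward
Step 1:
                    E           M           C
  init          2.342      0.0311       1.084
  Δ            -2.321        1.16       2.321
  eq          0.02111       1.192       3.405
  solve Keq expr → x = 1.16; check Q = 3.0990e+04
Then add 0.3829 M of M.
Step 2:
                    E           M           C
  init        0.02111       1.574       3.405
  Δ          0.003122   -0.001561   -0.003122
  eq          0.02423       1.573       3.402
  solve Keq expr → x = -0.001561; check Q = 3.0990e+04

x = -0.001561 M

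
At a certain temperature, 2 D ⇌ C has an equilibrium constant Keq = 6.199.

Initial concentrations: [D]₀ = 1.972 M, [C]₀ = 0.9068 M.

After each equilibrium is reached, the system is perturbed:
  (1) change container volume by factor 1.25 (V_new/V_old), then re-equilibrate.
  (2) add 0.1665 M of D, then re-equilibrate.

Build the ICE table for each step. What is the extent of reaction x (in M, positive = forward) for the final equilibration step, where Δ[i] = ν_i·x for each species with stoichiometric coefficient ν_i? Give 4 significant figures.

Q₀ = 0.2332 vs Keq = 6.199 ⇒ Q<K, forward
Step 1:
                    D           C
  I             1.972      0.9068
  C            -1.458      0.7291
  E            0.5137       1.636
  solve Keq expr → x = 0.7291; check Q = 6.199
Then change container volume by factor 1.25 (V_new/V_old).
Step 2:
                    D           C
  I             0.411       1.309
  C           0.04458    -0.02229
  E            0.4556       1.286
  solve Keq expr → x = -0.02229; check Q = 6.199
Then add 0.1665 M of D.
Step 3:
                    D           C
  I            0.6221       1.286
  C           -0.1531     0.07657
  E            0.4689       1.363
  solve Keq expr → x = 0.07657; check Q = 6.199

x = 0.07657 M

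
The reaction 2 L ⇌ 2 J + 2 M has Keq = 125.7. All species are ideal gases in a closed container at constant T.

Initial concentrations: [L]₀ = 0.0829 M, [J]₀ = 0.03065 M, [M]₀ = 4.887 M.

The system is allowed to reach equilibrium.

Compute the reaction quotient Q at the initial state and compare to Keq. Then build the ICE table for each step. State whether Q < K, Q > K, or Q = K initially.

Q₀ = 3.265 vs Keq = 125.7 ⇒ Q<K, forward
Step 1:
                    L           J           M
  I            0.0829     0.03065       4.887
  C          -0.04819     0.04819     0.04819
  E           0.03471     0.07884       4.935
  solve Keq expr → x = 0.0241; check Q = 125.7

Q₀ = 3.265; Q < K (proceeds forward)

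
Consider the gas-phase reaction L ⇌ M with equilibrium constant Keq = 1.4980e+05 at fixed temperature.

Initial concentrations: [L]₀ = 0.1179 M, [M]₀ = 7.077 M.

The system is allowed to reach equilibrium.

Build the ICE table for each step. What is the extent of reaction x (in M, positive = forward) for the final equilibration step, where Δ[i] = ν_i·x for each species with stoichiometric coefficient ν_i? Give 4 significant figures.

Q₀ = 60.03 vs Keq = 1.4980e+05 ⇒ Q<K, forward
Step 1:
                  L         M
  init       0.1179     7.077
  Δ         -0.1179    0.1179
  eq      4.8030e-05     7.195
  solve Keq expr → x = 0.1179; check Q = 1.4980e+05

x = 0.1179 M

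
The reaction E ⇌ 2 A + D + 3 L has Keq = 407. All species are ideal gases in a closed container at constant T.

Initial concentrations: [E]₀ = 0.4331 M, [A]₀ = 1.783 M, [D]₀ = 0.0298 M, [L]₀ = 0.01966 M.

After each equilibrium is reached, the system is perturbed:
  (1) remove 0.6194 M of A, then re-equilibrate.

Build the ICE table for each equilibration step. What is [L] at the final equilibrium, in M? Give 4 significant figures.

[L]_eq = 1.29 M

Q₀ = 1.6622e-06 vs Keq = 407 ⇒ Q<K, forward
Step 1:
                  E         A         D         L
  init       0.4331     1.783    0.0298   0.01966
  Δ         -0.4176    0.8352    0.4176     1.253
  eq        0.01552     2.618    0.4474     1.272
  solve Keq expr → x = 0.4176; check Q = 407
Then remove 0.6194 M of A.
Step 2:
                  E         A         D         L
  init      0.01552     1.999    0.4474     1.272
  Δ        -0.00586   0.01172   0.00586   0.01758
  eq       0.009662      2.01    0.4532      1.29
  solve Keq expr → x = 0.00586; check Q = 407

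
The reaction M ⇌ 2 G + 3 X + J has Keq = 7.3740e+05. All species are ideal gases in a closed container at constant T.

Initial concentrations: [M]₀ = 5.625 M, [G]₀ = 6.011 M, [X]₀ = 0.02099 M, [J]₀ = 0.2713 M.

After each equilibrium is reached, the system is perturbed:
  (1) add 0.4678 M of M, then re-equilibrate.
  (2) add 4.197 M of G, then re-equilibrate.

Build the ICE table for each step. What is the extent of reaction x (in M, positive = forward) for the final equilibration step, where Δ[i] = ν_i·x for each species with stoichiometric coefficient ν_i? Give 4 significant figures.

x = -0.3091 M

Q₀ = 1.6116e-05 vs Keq = 7.3740e+05 ⇒ Q<K, forward
Step 1:
                    M           G           X           J
  init          5.625       6.011     0.02099      0.2713
  Δ            -3.896       7.792       11.69       3.896
  eq            1.729        13.8       11.71       4.167
  solve Keq expr → x = 3.896; check Q = 7.3740e+05
Then add 0.4678 M of M.
Step 2:
                    M           G           X           J
  init          2.197        13.8       11.71       4.167
  Δ            -0.137      0.2739      0.4109       0.137
  eq             2.06       14.08       12.12       4.304
  solve Keq expr → x = 0.137; check Q = 7.3740e+05
Then add 4.197 M of G.
Step 3:
                    M           G           X           J
  init           2.06       18.27       12.12       4.304
  Δ            0.3091     -0.6181     -0.9272     -0.3091
  eq            2.369       17.66       11.19       3.995
  solve Keq expr → x = -0.3091; check Q = 7.3740e+05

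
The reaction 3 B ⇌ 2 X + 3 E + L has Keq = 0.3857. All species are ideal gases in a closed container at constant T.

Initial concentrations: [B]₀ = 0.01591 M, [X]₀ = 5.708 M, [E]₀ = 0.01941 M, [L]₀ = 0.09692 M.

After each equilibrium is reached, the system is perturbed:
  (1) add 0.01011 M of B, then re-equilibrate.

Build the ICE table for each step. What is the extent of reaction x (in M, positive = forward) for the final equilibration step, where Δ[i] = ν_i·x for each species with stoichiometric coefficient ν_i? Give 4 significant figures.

x = 0.001111 M

Q₀ = 5.734 vs Keq = 0.3857 ⇒ Q>K, reverse
Step 1:
                    B           X           E           L
  Initial     0.01591       5.708     0.01941     0.09692
  Change     0.007623   -0.005082   -0.007623   -0.002541
  Equil       0.02353       5.703     0.01179     0.09438
  solve Keq expr → x = -0.002541; check Q = 0.3857
Then add 0.01011 M of B.
Step 2:
                    B           X           E           L
  Initial     0.03364       5.703     0.01179     0.09438
  Change    -0.003332    0.002221    0.003332    0.001111
  Equil       0.03031       5.705     0.01512     0.09549
  solve Keq expr → x = 0.001111; check Q = 0.3857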